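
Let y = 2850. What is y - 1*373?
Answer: 2477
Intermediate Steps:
y - 1*373 = 2850 - 1*373 = 2850 - 373 = 2477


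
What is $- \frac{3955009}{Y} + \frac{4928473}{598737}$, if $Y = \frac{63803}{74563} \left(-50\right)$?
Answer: $\frac{176581668872888329}{1910060840550} \approx 92448.0$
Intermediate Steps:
$Y = - \frac{3190150}{74563}$ ($Y = 63803 \cdot \frac{1}{74563} \left(-50\right) = \frac{63803}{74563} \left(-50\right) = - \frac{3190150}{74563} \approx -42.785$)
$- \frac{3955009}{Y} + \frac{4928473}{598737} = - \frac{3955009}{- \frac{3190150}{74563}} + \frac{4928473}{598737} = \left(-3955009\right) \left(- \frac{74563}{3190150}\right) + 4928473 \cdot \frac{1}{598737} = \frac{294897336067}{3190150} + \frac{4928473}{598737} = \frac{176581668872888329}{1910060840550}$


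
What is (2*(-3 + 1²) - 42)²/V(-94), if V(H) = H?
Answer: -1058/47 ≈ -22.511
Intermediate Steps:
(2*(-3 + 1²) - 42)²/V(-94) = (2*(-3 + 1²) - 42)²/(-94) = (2*(-3 + 1) - 42)²*(-1/94) = (2*(-2) - 42)²*(-1/94) = (-4 - 42)²*(-1/94) = (-46)²*(-1/94) = 2116*(-1/94) = -1058/47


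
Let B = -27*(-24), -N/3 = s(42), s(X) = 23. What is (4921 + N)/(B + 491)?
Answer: 4852/1139 ≈ 4.2599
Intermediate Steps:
N = -69 (N = -3*23 = -69)
B = 648
(4921 + N)/(B + 491) = (4921 - 69)/(648 + 491) = 4852/1139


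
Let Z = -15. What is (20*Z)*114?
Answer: -34200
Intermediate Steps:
(20*Z)*114 = (20*(-15))*114 = -300*114 = -34200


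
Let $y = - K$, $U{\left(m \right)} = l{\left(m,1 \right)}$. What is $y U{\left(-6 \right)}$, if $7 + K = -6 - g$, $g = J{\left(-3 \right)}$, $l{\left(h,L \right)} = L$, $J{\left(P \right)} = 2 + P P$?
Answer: $24$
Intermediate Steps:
$J{\left(P \right)} = 2 + P^{2}$
$g = 11$ ($g = 2 + \left(-3\right)^{2} = 2 + 9 = 11$)
$U{\left(m \right)} = 1$
$K = -24$ ($K = -7 - 17 = -24$)
$y = 24$ ($y = \left(-1\right) \left(-24\right) = 24$)
$y U{\left(-6 \right)} = 24 \cdot 1 = 24$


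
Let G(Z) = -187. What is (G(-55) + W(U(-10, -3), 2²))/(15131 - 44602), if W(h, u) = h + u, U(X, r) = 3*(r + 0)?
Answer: 192/29471 ≈ 0.0065149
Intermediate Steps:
U(X, r) = 3*r
(G(-55) + W(U(-10, -3), 2²))/(15131 - 44602) = (-187 + (3*(-3) + 2²))/(15131 - 44602) = (-187 + (-9 + 4))/(-29471) = (-187 - 5)*(-1/29471) = -192*(-1/29471) = 192/29471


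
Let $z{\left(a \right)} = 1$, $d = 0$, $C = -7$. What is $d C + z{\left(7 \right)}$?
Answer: $1$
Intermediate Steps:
$d C + z{\left(7 \right)} = 0 \left(-7\right) + 1 = 0 + 1 = 1$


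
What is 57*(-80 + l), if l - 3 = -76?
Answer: -8721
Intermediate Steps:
l = -73 (l = 3 - 76 = -73)
57*(-80 + l) = 57*(-80 - 73) = 57*(-153) = -8721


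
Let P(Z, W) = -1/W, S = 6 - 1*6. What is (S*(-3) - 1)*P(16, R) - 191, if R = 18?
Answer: -3437/18 ≈ -190.94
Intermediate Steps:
S = 0 (S = 6 - 6 = 0)
(S*(-3) - 1)*P(16, R) - 191 = (0*(-3) - 1)*(-1/18) - 191 = (0 - 1)*(-1*1/18) - 191 = -1*(-1/18) - 191 = 1/18 - 191 = -3437/18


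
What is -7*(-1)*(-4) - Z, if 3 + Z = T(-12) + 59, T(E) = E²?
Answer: -228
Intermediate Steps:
Z = 200 (Z = -3 + ((-12)² + 59) = -3 + (144 + 59) = -3 + 203 = 200)
-7*(-1)*(-4) - Z = -7*(-1)*(-4) - 1*200 = 7*(-4) - 200 = -28 - 200 = -228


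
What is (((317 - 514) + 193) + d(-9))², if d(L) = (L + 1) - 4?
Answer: 256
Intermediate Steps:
d(L) = -3 + L (d(L) = (1 + L) - 4 = -3 + L)
(((317 - 514) + 193) + d(-9))² = (((317 - 514) + 193) + (-3 - 9))² = ((-197 + 193) - 12)² = (-4 - 12)² = (-16)² = 256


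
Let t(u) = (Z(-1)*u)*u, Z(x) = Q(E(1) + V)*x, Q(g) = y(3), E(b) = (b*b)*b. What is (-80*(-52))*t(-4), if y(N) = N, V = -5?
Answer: -199680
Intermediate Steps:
E(b) = b**3 (E(b) = b**2*b = b**3)
Q(g) = 3
Z(x) = 3*x
t(u) = -3*u**2 (t(u) = ((3*(-1))*u)*u = (-3*u)*u = -3*u**2)
(-80*(-52))*t(-4) = (-80*(-52))*(-3*(-4)**2) = 4160*(-3*16) = 4160*(-48) = -199680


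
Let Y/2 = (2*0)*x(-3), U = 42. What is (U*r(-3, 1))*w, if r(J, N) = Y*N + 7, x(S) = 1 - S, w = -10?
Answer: -2940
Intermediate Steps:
Y = 0 (Y = 2*((2*0)*(1 - 1*(-3))) = 2*(0*(1 + 3)) = 2*(0*4) = 2*0 = 0)
r(J, N) = 7 (r(J, N) = 0*N + 7 = 0 + 7 = 7)
(U*r(-3, 1))*w = (42*7)*(-10) = 294*(-10) = -2940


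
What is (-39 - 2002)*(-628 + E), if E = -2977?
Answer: 7357805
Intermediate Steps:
(-39 - 2002)*(-628 + E) = (-39 - 2002)*(-628 - 2977) = -2041*(-3605) = 7357805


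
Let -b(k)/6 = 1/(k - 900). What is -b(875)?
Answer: -6/25 ≈ -0.24000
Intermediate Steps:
b(k) = -6/(-900 + k) (b(k) = -6/(k - 900) = -6/(-900 + k))
-b(875) = -(-6)/(-900 + 875) = -(-6)/(-25) = -(-6)*(-1)/25 = -1*6/25 = -6/25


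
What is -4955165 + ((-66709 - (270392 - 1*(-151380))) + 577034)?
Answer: -4866612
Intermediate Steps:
-4955165 + ((-66709 - (270392 - 1*(-151380))) + 577034) = -4955165 + ((-66709 - (270392 + 151380)) + 577034) = -4955165 + ((-66709 - 1*421772) + 577034) = -4955165 + ((-66709 - 421772) + 577034) = -4955165 + (-488481 + 577034) = -4955165 + 88553 = -4866612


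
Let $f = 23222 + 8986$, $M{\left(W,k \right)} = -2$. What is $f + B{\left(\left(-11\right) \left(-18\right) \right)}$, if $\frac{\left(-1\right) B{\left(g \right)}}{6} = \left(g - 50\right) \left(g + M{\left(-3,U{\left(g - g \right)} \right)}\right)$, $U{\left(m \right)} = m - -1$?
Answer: $-141840$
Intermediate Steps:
$U{\left(m \right)} = 1 + m$ ($U{\left(m \right)} = m + 1 = 1 + m$)
$B{\left(g \right)} = - 6 \left(-50 + g\right) \left(-2 + g\right)$ ($B{\left(g \right)} = - 6 \left(g - 50\right) \left(g - 2\right) = - 6 \left(-50 + g\right) \left(-2 + g\right)$)
$f = 32208$
$f + B{\left(\left(-11\right) \left(-18\right) \right)} = 32208 - \left(600 + 235224 - \left(-3432\right) \left(-18\right)\right) = 32208 - \left(-61176 + 235224\right) = 32208 - 174048 = -141840$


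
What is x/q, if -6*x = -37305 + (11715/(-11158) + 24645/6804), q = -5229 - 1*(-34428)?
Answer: 67427719255/316679973624 ≈ 0.21292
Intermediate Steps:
q = 29199 (q = -5229 + 34428 = 29199)
x = 67427719255/10845576 (x = -(-37305 + (11715/(-11158) + 24645/6804))/6 = -(-37305 + (11715*(-1/11158) + 24645*(1/6804)))/6 = -(-37305 + (-11715/11158 + 8215/2268))/6 = -(-37305 + 4649525/1807596)/6 = -1/6*(-67427719255/1807596) = 67427719255/10845576 ≈ 6217.1)
x/q = (67427719255/10845576)/29199 = (67427719255/10845576)*(1/29199) = 67427719255/316679973624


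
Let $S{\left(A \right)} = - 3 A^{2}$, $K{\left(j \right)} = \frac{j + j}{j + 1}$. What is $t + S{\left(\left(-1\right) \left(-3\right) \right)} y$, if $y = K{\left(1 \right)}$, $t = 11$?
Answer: $-16$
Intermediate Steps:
$K{\left(j \right)} = \frac{2 j}{1 + j}$
$y = 1$ ($y = 2 \cdot 1 \frac{1}{1 + 1} = 2 \cdot 1 \cdot \frac{1}{2} = 1$)
$t + S{\left(\left(-1\right) \left(-3\right) \right)} y = 11 + - 3 \left(\left(-1\right) \left(-3\right)\right)^{2} \cdot 1 = 11 + - 3 \cdot 3^{2} \cdot 1 = 11 + \left(-3\right) 9 \cdot 1 = 11 - 27 = -16$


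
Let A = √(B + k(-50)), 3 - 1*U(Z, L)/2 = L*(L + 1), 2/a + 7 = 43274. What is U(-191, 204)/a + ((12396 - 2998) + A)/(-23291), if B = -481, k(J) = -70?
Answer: -42140316382847/23291 - I*√551/23291 ≈ -1.8093e+9 - 0.0010078*I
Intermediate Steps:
a = 2/43267 (a = 2/(-7 + 43274) = 2/43267 ≈ 4.6225e-5)
U(Z, L) = 6 - 2*L*(1 + L) (U(Z, L) = 6 - 2*L*(L + 1) = 6 - 2*L*(1 + L))
A = I*√551 (A = √(-481 - 70) = √(-551) = I*√551 ≈ 23.473*I)
U(-191, 204)/a + ((12396 - 2998) + A)/(-23291) = (6 - 2*204 - 2*204²)/(2/43267) + ((12396 - 2998) + I*√551)/(-23291) = (6 - 408 - 2*41616)*(43267/2) + (9398 + I*√551)*(-1/23291) = (6 - 408 - 83232)*(43267/2) + (-9398/23291 - I*√551/23291) = -83634*43267/2 + (-9398/23291 - I*√551/23291) = -1809296139 + (-9398/23291 - I*√551/23291) = -42140316382847/23291 - I*√551/23291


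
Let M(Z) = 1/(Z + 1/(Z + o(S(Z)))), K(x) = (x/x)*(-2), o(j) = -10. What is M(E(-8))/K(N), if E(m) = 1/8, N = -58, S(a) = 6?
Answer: -316/15 ≈ -21.067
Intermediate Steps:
K(x) = -2 (K(x) = 1*(-2) = -2)
E(m) = ⅛
M(Z) = 1/(Z + 1/(-10 + Z)) (M(Z) = 1/(Z + 1/(Z - 10)) = 1/(Z + 1/(-10 + Z)))
M(E(-8))/K(N) = ((-10 + ⅛)/(1 + (⅛)² - 10*⅛))/(-2) = (-79/8/(1 + 1/64 - 5/4))*(-½) = (-79/8/(-15/64))*(-½) = -64/15*(-79/8)*(-½) = (632/15)*(-½) = -316/15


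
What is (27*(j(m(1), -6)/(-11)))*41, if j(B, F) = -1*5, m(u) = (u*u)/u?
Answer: 5535/11 ≈ 503.18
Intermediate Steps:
m(u) = u (m(u) = u²/u = u)
j(B, F) = -5
(27*(j(m(1), -6)/(-11)))*41 = (27*(-5/(-11)))*41 = (27*(-5*(-1/11)))*41 = (27*(5/11))*41 = (135/11)*41 = 5535/11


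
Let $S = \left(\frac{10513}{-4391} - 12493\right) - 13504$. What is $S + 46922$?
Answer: $\frac{91871162}{4391} \approx 20923.0$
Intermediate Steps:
$S = - \frac{114163340}{4391}$ ($S = \left(10513 \left(- \frac{1}{4391}\right) - 12493\right) - 13504 = \left(- \frac{10513}{4391} - 12493\right) - 13504 = - \frac{54867276}{4391} - 13504 = - \frac{114163340}{4391} \approx -25999.0$)
$S + 46922 = - \frac{114163340}{4391} + 46922 = \frac{91871162}{4391}$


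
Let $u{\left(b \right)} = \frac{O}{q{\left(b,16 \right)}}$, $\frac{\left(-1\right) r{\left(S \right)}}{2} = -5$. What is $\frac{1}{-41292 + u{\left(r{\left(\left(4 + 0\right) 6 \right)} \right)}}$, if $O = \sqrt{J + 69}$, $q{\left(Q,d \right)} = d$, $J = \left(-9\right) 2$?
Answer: $- \frac{3523584}{145495830511} - \frac{16 \sqrt{51}}{436487491533} \approx -2.4218 \cdot 10^{-5}$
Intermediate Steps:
$J = -18$
$r{\left(S \right)} = 10$ ($r{\left(S \right)} = \left(-2\right) \left(-5\right) = 10$)
$O = \sqrt{51}$ ($O = \sqrt{-18 + 69} = \sqrt{51} \approx 7.1414$)
$u{\left(b \right)} = \frac{\sqrt{51}}{16}$
$\frac{1}{-41292 + u{\left(r{\left(\left(4 + 0\right) 6 \right)} \right)}} = \frac{1}{-41292 + \frac{\sqrt{51}}{16}}$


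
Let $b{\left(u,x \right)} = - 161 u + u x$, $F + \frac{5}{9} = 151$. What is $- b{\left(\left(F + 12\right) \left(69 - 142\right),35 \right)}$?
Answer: $-1494164$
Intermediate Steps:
$F = \frac{1354}{9}$ ($F = - \frac{5}{9} + 151 = \frac{1354}{9} \approx 150.44$)
$- b{\left(\left(F + 12\right) \left(69 - 142\right),35 \right)} = - \left(\frac{1354}{9} + 12\right) \left(69 - 142\right) \left(-161 + 35\right) = - \frac{1462}{9} \left(-73\right) \left(-126\right) = - \frac{\left(-106726\right) \left(-126\right)}{9} = \left(-1\right) 1494164 = -1494164$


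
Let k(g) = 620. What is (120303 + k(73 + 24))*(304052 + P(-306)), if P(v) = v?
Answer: 36729877558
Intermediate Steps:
(120303 + k(73 + 24))*(304052 + P(-306)) = (120303 + 620)*(304052 - 306) = 120923*303746 = 36729877558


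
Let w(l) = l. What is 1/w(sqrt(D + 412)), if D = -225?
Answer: sqrt(187)/187 ≈ 0.073127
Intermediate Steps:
1/w(sqrt(D + 412)) = 1/(sqrt(-225 + 412)) = 1/(sqrt(187)) = sqrt(187)/187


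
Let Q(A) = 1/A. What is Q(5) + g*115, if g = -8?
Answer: -4599/5 ≈ -919.80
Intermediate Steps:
Q(5) + g*115 = 1/5 - 8*115 = ⅕ - 920 = -4599/5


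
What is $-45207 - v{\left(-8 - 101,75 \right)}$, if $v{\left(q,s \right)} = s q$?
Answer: $-37032$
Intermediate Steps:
$v{\left(q,s \right)} = q s$
$-45207 - v{\left(-8 - 101,75 \right)} = -45207 - \left(-8 - 101\right) 75 = -45207 - \left(-109\right) 75 = -45207 - -8175 = -45207 + 8175 = -37032$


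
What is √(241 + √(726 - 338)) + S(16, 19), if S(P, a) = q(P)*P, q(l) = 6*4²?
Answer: 1536 + √(241 + 2*√97) ≈ 1552.1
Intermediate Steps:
q(l) = 96 (q(l) = 6*16 = 96)
S(P, a) = 96*P
√(241 + √(726 - 338)) + S(16, 19) = √(241 + √(726 - 338)) + 96*16 = √(241 + √388) + 1536 = √(241 + 2*√97) + 1536 = 1536 + √(241 + 2*√97)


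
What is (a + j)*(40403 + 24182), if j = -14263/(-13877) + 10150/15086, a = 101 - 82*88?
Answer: -48088634694397385/104674211 ≈ -4.5941e+8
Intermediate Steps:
a = -7115 (a = 101 - 7216 = -7115)
j = 178011584/104674211 (j = -14263*(-1/13877) + 10150*(1/15086) = 14263/13877 + 5075/7543 = 178011584/104674211 ≈ 1.7006)
(a + j)*(40403 + 24182) = (-7115 + 178011584/104674211)*(40403 + 24182) = -744578999681/104674211*64585 = -48088634694397385/104674211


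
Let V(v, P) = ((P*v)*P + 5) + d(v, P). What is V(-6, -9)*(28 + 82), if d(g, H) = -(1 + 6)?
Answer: -53680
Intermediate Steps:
d(g, H) = -7 (d(g, H) = -1*7 = -7)
V(v, P) = -2 + v*P² (V(v, P) = ((P*v)*P + 5) - 7 = (v*P² + 5) - 7 = (5 + v*P²) - 7 = -2 + v*P²)
V(-6, -9)*(28 + 82) = (-2 - 6*(-9)²)*(28 + 82) = (-2 - 6*81)*110 = (-2 - 486)*110 = -488*110 = -53680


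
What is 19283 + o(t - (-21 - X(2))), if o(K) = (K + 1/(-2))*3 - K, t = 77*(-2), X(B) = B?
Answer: 38039/2 ≈ 19020.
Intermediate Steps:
t = -154
o(K) = -3/2 + 2*K (o(K) = (K - ½)*3 - K = (-½ + K)*3 - K = (-3/2 + 3*K) - K = -3/2 + 2*K)
19283 + o(t - (-21 - X(2))) = 19283 + (-3/2 + 2*(-154 - (-21 - 1*2))) = 19283 + (-3/2 + 2*(-154 - (-21 - 2))) = 19283 + (-3/2 + 2*(-154 - 1*(-23))) = 19283 + (-3/2 + 2*(-154 + 23)) = 19283 + (-3/2 + 2*(-131)) = 19283 + (-3/2 - 262) = 19283 - 527/2 = 38039/2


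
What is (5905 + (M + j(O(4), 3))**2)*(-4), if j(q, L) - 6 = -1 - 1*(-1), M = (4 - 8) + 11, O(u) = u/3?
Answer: -24296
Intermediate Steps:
O(u) = u/3 (O(u) = u*(1/3) = u/3)
M = 7 (M = -4 + 11 = 7)
j(q, L) = 6 (j(q, L) = 6 + (-1 - 1*(-1)) = 6 + (-1 + 1) = 6 + 0 = 6)
(5905 + (M + j(O(4), 3))**2)*(-4) = (5905 + (7 + 6)**2)*(-4) = (5905 + 13**2)*(-4) = (5905 + 169)*(-4) = 6074*(-4) = -24296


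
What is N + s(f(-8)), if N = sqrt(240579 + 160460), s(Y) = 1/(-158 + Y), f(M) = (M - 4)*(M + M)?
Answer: 1/34 + sqrt(401039) ≈ 633.31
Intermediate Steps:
f(M) = 2*M*(-4 + M) (f(M) = (-4 + M)*(2*M) = 2*M*(-4 + M))
N = sqrt(401039) ≈ 633.28
N + s(f(-8)) = sqrt(401039) + 1/(-158 + 2*(-8)*(-4 - 8)) = sqrt(401039) + 1/(-158 + 2*(-8)*(-12)) = sqrt(401039) + 1/(-158 + 192) = sqrt(401039) + 1/34 = 1/34 + sqrt(401039)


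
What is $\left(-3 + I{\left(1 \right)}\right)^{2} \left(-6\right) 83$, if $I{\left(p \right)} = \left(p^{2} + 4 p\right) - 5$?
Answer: $-4482$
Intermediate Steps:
$I{\left(p \right)} = -5 + p^{2} + 4 p$
$\left(-3 + I{\left(1 \right)}\right)^{2} \left(-6\right) 83 = \left(-3 + \left(-5 + 1^{2} + 4 \cdot 1\right)\right)^{2} \left(-6\right) 83 = \left(-3 + \left(-5 + 1 + 4\right)\right)^{2} \left(-6\right) 83 = \left(-3 + 0\right)^{2} \left(-6\right) 83 = \left(-3\right)^{2} \left(-6\right) 83 = 9 \left(-6\right) 83 = \left(-54\right) 83 = -4482$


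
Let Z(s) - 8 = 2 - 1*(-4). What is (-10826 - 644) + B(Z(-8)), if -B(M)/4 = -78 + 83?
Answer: -11490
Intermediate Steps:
Z(s) = 14 (Z(s) = 8 + (2 - 1*(-4)) = 8 + (2 + 4) = 8 + 6 = 14)
B(M) = -20 (B(M) = -4*(-78 + 83) = -4*5 = -20)
(-10826 - 644) + B(Z(-8)) = (-10826 - 644) - 20 = -11470 - 20 = -11490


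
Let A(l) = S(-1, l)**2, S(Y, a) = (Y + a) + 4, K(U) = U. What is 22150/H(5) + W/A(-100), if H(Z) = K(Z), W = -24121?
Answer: 41657749/9409 ≈ 4427.4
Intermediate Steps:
S(Y, a) = 4 + Y + a
H(Z) = Z
A(l) = (3 + l)**2 (A(l) = (4 - 1 + l)**2 = (3 + l)**2)
22150/H(5) + W/A(-100) = 22150/5 - 24121/(3 - 100)**2 = 22150*(1/5) - 24121/((-97)**2) = 4430 - 24121/9409 = 41657749/9409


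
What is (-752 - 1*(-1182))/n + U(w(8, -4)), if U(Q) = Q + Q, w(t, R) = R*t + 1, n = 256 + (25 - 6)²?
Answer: -37824/617 ≈ -61.303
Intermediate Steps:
n = 617 (n = 256 + 19² = 256 + 361 = 617)
w(t, R) = 1 + R*t
U(Q) = 2*Q
(-752 - 1*(-1182))/n + U(w(8, -4)) = (-752 - 1*(-1182))/617 + 2*(1 - 4*8) = (-752 + 1182)*(1/617) + 2*(1 - 32) = 430*(1/617) + 2*(-31) = 430/617 - 62 = -37824/617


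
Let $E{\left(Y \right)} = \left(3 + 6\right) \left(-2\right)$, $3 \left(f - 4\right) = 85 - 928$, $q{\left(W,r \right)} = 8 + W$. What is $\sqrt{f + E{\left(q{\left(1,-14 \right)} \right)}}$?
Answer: $i \sqrt{295} \approx 17.176 i$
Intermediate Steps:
$f = -277$ ($f = 4 + \frac{85 - 928}{3} = 4 + \frac{1}{3} \left(-843\right) = 4 - 281 = -277$)
$E{\left(Y \right)} = -18$ ($E{\left(Y \right)} = 9 \left(-2\right) = -18$)
$\sqrt{f + E{\left(q{\left(1,-14 \right)} \right)}} = \sqrt{-277 - 18} = \sqrt{-295} = i \sqrt{295}$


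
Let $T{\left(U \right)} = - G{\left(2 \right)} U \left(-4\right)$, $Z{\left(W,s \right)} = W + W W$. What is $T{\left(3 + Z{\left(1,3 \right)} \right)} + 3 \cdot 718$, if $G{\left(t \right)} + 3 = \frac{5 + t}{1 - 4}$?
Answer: $\frac{6142}{3} \approx 2047.3$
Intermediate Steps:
$G{\left(t \right)} = - \frac{14}{3} - \frac{t}{3}$ ($G{\left(t \right)} = -3 + \frac{5 + t}{1 - 4} = -3 + \frac{5 + t}{-3} = -3 + \left(5 + t\right) \left(- \frac{1}{3}\right) = -3 - \left(\frac{5}{3} + \frac{t}{3}\right) = - \frac{14}{3} - \frac{t}{3}$)
$Z{\left(W,s \right)} = W + W^{2}$
$T{\left(U \right)} = - \frac{64 U}{3}$ ($T{\left(U \right)} = - \left(- \frac{14}{3} - \frac{2}{3}\right) U \left(-4\right) = - - \frac{16 U}{3} \left(-4\right) = - \frac{64 U}{3}$)
$T{\left(3 + Z{\left(1,3 \right)} \right)} + 3 \cdot 718 = - \frac{64 \left(3 + 1 \left(1 + 1\right)\right)}{3} + 3 \cdot 718 = - \frac{64 \left(3 + 1 \cdot 2\right)}{3} + 2154 = - \frac{64 \left(3 + 2\right)}{3} + 2154 = \left(- \frac{64}{3}\right) 5 + 2154 = - \frac{320}{3} + 2154 = \frac{6142}{3}$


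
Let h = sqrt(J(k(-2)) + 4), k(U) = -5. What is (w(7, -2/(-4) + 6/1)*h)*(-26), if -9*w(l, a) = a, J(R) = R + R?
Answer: 169*I*sqrt(6)/9 ≈ 45.996*I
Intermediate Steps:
J(R) = 2*R
w(l, a) = -a/9
h = I*sqrt(6) (h = sqrt(2*(-5) + 4) = sqrt(-10 + 4) = sqrt(-6) = I*sqrt(6) ≈ 2.4495*I)
(w(7, -2/(-4) + 6/1)*h)*(-26) = ((-(-2/(-4) + 6/1)/9)*(I*sqrt(6)))*(-26) = ((-(-2*(-1/4) + 6*1)/9)*(I*sqrt(6)))*(-26) = ((-(1/2 + 6)/9)*(I*sqrt(6)))*(-26) = ((-1/9*13/2)*(I*sqrt(6)))*(-26) = -13*I*sqrt(6)/18*(-26) = 169*I*sqrt(6)/9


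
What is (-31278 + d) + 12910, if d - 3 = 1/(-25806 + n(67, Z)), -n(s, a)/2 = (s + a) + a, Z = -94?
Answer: -469482861/25564 ≈ -18365.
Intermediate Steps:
n(s, a) = -4*a - 2*s (n(s, a) = -2*((s + a) + a) = -2*((a + s) + a) = -2*(s + 2*a) = -4*a - 2*s)
d = 76691/25564 (d = 3 + 1/(-25806 + (-4*(-94) - 2*67)) = 3 + 1/(-25806 + (376 - 134)) = 3 + 1/(-25806 + 242) = 3 + 1/(-25564) = 3 - 1/25564 = 76691/25564 ≈ 3.0000)
(-31278 + d) + 12910 = (-31278 + 76691/25564) + 12910 = -799514101/25564 + 12910 = -469482861/25564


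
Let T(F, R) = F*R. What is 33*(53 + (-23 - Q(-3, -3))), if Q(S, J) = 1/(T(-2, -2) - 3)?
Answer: 957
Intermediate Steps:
Q(S, J) = 1 (Q(S, J) = 1/(-2*(-2) - 3) = 1/(4 - 3) = 1/1 = 1)
33*(53 + (-23 - Q(-3, -3))) = 33*(53 + (-23 - 1*1)) = 33*(53 + (-23 - 1)) = 33*(53 - 24) = 33*29 = 957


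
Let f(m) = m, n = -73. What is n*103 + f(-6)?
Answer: -7525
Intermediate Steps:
n*103 + f(-6) = -73*103 - 6 = -7519 - 6 = -7525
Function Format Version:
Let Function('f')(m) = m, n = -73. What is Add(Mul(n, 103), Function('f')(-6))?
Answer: -7525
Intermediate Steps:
Add(Mul(n, 103), Function('f')(-6)) = Add(Mul(-73, 103), -6) = Add(-7519, -6) = -7525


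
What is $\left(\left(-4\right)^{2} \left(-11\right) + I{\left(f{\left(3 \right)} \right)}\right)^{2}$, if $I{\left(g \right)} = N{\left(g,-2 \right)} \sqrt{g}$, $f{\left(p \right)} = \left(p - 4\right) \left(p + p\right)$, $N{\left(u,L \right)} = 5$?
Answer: $30826 - 1760 i \sqrt{6} \approx 30826.0 - 4311.1 i$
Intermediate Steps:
$f{\left(p \right)} = 2 p \left(-4 + p\right)$ ($f{\left(p \right)} = \left(-4 + p\right) 2 p = 2 p \left(-4 + p\right)$)
$I{\left(g \right)} = 5 \sqrt{g}$
$\left(\left(-4\right)^{2} \left(-11\right) + I{\left(f{\left(3 \right)} \right)}\right)^{2} = \left(\left(-4\right)^{2} \left(-11\right) + 5 \sqrt{2 \cdot 3 \left(-4 + 3\right)}\right)^{2} = \left(16 \left(-11\right) + 5 \sqrt{2 \cdot 3 \left(-1\right)}\right)^{2} = \left(-176 + 5 \sqrt{-6}\right)^{2} = \left(-176 + 5 i \sqrt{6}\right)^{2}$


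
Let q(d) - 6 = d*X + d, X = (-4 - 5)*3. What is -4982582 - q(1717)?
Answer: -4937946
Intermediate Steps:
X = -27 (X = -9*3 = -27)
q(d) = 6 - 26*d (q(d) = 6 + (d*(-27) + d) = 6 + (-27*d + d) = 6 - 26*d)
-4982582 - q(1717) = -4982582 - (6 - 26*1717) = -4982582 - (6 - 44642) = -4982582 - 1*(-44636) = -4982582 + 44636 = -4937946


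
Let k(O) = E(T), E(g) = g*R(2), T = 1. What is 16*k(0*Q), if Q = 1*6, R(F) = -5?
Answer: -80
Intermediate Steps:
E(g) = -5*g (E(g) = g*(-5) = -5*g)
Q = 6
k(O) = -5 (k(O) = -5*1 = -5)
16*k(0*Q) = 16*(-5) = -80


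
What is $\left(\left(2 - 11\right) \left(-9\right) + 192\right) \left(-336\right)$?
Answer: $-91728$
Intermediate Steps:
$\left(\left(2 - 11\right) \left(-9\right) + 192\right) \left(-336\right) = \left(\left(-9\right) \left(-9\right) + 192\right) \left(-336\right) = \left(81 + 192\right) \left(-336\right) = 273 \left(-336\right) = -91728$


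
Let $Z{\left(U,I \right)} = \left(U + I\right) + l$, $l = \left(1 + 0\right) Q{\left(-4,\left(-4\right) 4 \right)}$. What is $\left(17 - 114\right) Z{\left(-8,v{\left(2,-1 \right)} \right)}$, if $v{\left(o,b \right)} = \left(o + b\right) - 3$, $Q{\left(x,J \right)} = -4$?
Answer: $1358$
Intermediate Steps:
$v{\left(o,b \right)} = -3 + b + o$ ($v{\left(o,b \right)} = \left(b + o\right) - 3 = -3 + b + o$)
$l = -4$ ($l = \left(1 + 0\right) \left(-4\right) = 1 \left(-4\right) = -4$)
$Z{\left(U,I \right)} = -4 + I + U$ ($Z{\left(U,I \right)} = \left(U + I\right) - 4 = \left(I + U\right) - 4 = -4 + I + U$)
$\left(17 - 114\right) Z{\left(-8,v{\left(2,-1 \right)} \right)} = \left(17 - 114\right) \left(-4 - 2 - 8\right) = - 97 \left(-4 - 2 - 8\right) = \left(-97\right) \left(-14\right) = 1358$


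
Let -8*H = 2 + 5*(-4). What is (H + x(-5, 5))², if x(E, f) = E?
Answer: 121/16 ≈ 7.5625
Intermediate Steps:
H = 9/4 (H = -(2 + 5*(-4))/8 = -(2 - 20)/8 = -⅛*(-18) = 9/4 ≈ 2.2500)
(H + x(-5, 5))² = (9/4 - 5)² = (-11/4)² = 121/16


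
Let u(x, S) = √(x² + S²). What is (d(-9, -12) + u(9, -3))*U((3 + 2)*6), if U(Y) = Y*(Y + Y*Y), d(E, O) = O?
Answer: -334800 + 83700*√10 ≈ -70117.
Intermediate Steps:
u(x, S) = √(S² + x²)
U(Y) = Y*(Y + Y²)
(d(-9, -12) + u(9, -3))*U((3 + 2)*6) = (-12 + √((-3)² + 9²))*(((3 + 2)*6)²*(1 + (3 + 2)*6)) = (-12 + √(9 + 81))*((5*6)²*(1 + 5*6)) = (-12 + √90)*(30²*(1 + 30)) = (-12 + 3*√10)*(900*31) = (-12 + 3*√10)*27900 = -334800 + 83700*√10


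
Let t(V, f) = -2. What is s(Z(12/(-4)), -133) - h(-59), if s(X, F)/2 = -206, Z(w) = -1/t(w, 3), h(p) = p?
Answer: -353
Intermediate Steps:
Z(w) = ½ (Z(w) = -1/(-2) = -1*(-½) = ½)
s(X, F) = -412 (s(X, F) = 2*(-206) = -412)
s(Z(12/(-4)), -133) - h(-59) = -412 - 1*(-59) = -412 + 59 = -353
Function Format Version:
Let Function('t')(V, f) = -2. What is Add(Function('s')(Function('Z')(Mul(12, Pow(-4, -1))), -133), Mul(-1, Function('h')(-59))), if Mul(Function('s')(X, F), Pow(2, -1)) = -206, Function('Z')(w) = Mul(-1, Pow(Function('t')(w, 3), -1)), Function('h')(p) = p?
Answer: -353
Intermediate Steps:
Function('Z')(w) = Rational(1, 2) (Function('Z')(w) = Mul(-1, Pow(-2, -1)) = Mul(-1, Rational(-1, 2)) = Rational(1, 2))
Function('s')(X, F) = -412 (Function('s')(X, F) = Mul(2, -206) = -412)
Add(Function('s')(Function('Z')(Mul(12, Pow(-4, -1))), -133), Mul(-1, Function('h')(-59))) = Add(-412, Mul(-1, -59)) = Add(-412, 59) = -353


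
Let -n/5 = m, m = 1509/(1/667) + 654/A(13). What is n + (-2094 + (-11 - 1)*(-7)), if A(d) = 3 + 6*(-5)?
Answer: -45309635/9 ≈ -5.0344e+6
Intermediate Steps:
A(d) = -27 (A(d) = 3 - 30 = -27)
m = 9058309/9 (m = 1509/(1/667) + 654/(-27) = 1509/(1/667) + 654*(-1/27) = 1509*667 - 218/9 = 1006503 - 218/9 = 9058309/9 ≈ 1.0065e+6)
n = -45291545/9 (n = -5*9058309/9 = -45291545/9 ≈ -5.0324e+6)
n + (-2094 + (-11 - 1)*(-7)) = -45291545/9 + (-2094 + (-11 - 1)*(-7)) = -45291545/9 + (-2094 - 12*(-7)) = -45291545/9 + (-2094 + 84) = -45291545/9 - 2010 = -45309635/9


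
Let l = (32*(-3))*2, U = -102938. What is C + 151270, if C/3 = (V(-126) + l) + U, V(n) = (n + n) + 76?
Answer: -158648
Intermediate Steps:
V(n) = 76 + 2*n (V(n) = 2*n + 76 = 76 + 2*n)
l = -192 (l = -96*2 = -192)
C = -309918 (C = 3*(((76 + 2*(-126)) - 192) - 102938) = 3*(((76 - 252) - 192) - 102938) = 3*((-176 - 192) - 102938) = 3*(-368 - 102938) = 3*(-103306) = -309918)
C + 151270 = -309918 + 151270 = -158648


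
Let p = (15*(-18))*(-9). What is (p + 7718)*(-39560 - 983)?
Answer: -411430364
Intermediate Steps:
p = 2430 (p = -270*(-9) = 2430)
(p + 7718)*(-39560 - 983) = (2430 + 7718)*(-39560 - 983) = 10148*(-40543) = -411430364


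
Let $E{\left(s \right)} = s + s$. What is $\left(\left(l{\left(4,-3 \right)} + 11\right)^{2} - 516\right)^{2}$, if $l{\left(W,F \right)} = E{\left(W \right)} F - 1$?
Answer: $102400$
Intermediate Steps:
$E{\left(s \right)} = 2 s$
$l{\left(W,F \right)} = -1 + 2 F W$ ($l{\left(W,F \right)} = 2 W F - 1 = 2 F W - 1 = -1 + 2 F W$)
$\left(\left(l{\left(4,-3 \right)} + 11\right)^{2} - 516\right)^{2} = \left(\left(\left(-1 + 2 \left(-3\right) 4\right) + 11\right)^{2} - 516\right)^{2} = \left(\left(\left(-1 - 24\right) + 11\right)^{2} - 516\right)^{2} = \left(\left(-25 + 11\right)^{2} - 516\right)^{2} = \left(\left(-14\right)^{2} - 516\right)^{2} = \left(196 - 516\right)^{2} = \left(-320\right)^{2} = 102400$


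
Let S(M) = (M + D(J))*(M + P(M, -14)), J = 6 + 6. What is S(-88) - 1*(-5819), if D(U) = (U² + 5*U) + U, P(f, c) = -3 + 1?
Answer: -5701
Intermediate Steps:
J = 12
P(f, c) = -2
D(U) = U² + 6*U
S(M) = (-2 + M)*(216 + M) (S(M) = (M + 12*(6 + 12))*(M - 2) = (M + 12*18)*(-2 + M) = (M + 216)*(-2 + M) = (216 + M)*(-2 + M) = (-2 + M)*(216 + M))
S(-88) - 1*(-5819) = (-432 + (-88)² + 214*(-88)) - 1*(-5819) = (-432 + 7744 - 18832) + 5819 = -11520 + 5819 = -5701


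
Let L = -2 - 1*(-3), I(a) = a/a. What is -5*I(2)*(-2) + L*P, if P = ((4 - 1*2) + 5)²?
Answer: 59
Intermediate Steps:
I(a) = 1
P = 49 (P = ((4 - 2) + 5)² = (2 + 5)² = 7² = 49)
L = 1 (L = -2 + 3 = 1)
-5*I(2)*(-2) + L*P = -5*1*(-2) + 1*49 = -5*(-2) + 49 = 10 + 49 = 59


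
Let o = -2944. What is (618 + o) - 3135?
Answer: -5461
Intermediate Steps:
(618 + o) - 3135 = (618 - 2944) - 3135 = -2326 - 3135 = -5461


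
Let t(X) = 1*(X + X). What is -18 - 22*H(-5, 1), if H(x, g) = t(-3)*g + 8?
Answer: -62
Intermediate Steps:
t(X) = 2*X (t(X) = 1*(2*X) = 2*X)
H(x, g) = 8 - 6*g (H(x, g) = (2*(-3))*g + 8 = -6*g + 8 = 8 - 6*g)
-18 - 22*H(-5, 1) = -18 - 22*(8 - 6*1) = -18 - 22*(8 - 6) = -18 - 22*2 = -18 - 44 = -62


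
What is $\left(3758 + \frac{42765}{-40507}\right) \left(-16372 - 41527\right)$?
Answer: $- \frac{8811216941359}{40507} \approx -2.1752 \cdot 10^{8}$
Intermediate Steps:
$\left(3758 + \frac{42765}{-40507}\right) \left(-16372 - 41527\right) = \left(3758 + 42765 \left(- \frac{1}{40507}\right)\right) \left(-57899\right) = \left(3758 - \frac{42765}{40507}\right) \left(-57899\right) = \frac{152182541}{40507} \left(-57899\right) = - \frac{8811216941359}{40507}$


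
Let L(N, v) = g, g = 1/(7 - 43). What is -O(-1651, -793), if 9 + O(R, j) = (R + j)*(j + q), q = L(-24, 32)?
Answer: -17443358/9 ≈ -1.9382e+6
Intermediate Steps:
g = -1/36 (g = 1/(-36) = -1/36 ≈ -0.027778)
L(N, v) = -1/36
q = -1/36 ≈ -0.027778
O(R, j) = -9 + (-1/36 + j)*(R + j) (O(R, j) = -9 + (R + j)*(j - 1/36) = -9 + (R + j)*(-1/36 + j) = -9 + (-1/36 + j)*(R + j))
-O(-1651, -793) = -(-9 + (-793)² - 1/36*(-1651) - 1/36*(-793) - 1651*(-793)) = -(-9 + 628849 + 1651/36 + 793/36 + 1309243) = -1*17443358/9 = -17443358/9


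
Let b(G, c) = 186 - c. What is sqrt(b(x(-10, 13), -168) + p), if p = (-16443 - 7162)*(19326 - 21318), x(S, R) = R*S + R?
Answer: sqrt(47021514) ≈ 6857.2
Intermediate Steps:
x(S, R) = R + R*S
p = 47021160 (p = -23605*(-1992) = 47021160)
sqrt(b(x(-10, 13), -168) + p) = sqrt((186 - 1*(-168)) + 47021160) = sqrt((186 + 168) + 47021160) = sqrt(354 + 47021160) = sqrt(47021514)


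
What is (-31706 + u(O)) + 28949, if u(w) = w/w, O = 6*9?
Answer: -2756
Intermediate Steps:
O = 54
u(w) = 1
(-31706 + u(O)) + 28949 = (-31706 + 1) + 28949 = -31705 + 28949 = -2756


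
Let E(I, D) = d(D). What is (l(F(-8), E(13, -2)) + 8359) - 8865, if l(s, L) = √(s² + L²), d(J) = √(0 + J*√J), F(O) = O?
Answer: -506 + √(64 - 2*I*√2) ≈ -498.0 - 0.17673*I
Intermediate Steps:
d(J) = √(J^(3/2)) (d(J) = √(0 + J^(3/2)) = √(J^(3/2)))
E(I, D) = √(D^(3/2))
l(s, L) = √(L² + s²)
(l(F(-8), E(13, -2)) + 8359) - 8865 = (√((√((-2)^(3/2)))² + (-8)²) + 8359) - 8865 = (√((√(-2*I*√2))² + 64) + 8359) - 8865 = (√((2^(¾)*√(-I))² + 64) + 8359) - 8865 = (√(-2*I*√2 + 64) + 8359) - 8865 = (√(64 - 2*I*√2) + 8359) - 8865 = (8359 + √(64 - 2*I*√2)) - 8865 = -506 + √(64 - 2*I*√2)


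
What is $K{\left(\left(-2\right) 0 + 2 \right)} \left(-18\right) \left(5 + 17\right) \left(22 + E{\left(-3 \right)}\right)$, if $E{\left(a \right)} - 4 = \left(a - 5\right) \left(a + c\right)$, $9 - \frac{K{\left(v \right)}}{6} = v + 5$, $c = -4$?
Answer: $-389664$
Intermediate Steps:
$K{\left(v \right)} = 24 - 6 v$ ($K{\left(v \right)} = 54 - 6 \left(v + 5\right) = 54 - 6 \left(5 + v\right) = 54 - \left(30 + 6 v\right) = 24 - 6 v$)
$E{\left(a \right)} = 4 + \left(-5 + a\right) \left(-4 + a\right)$ ($E{\left(a \right)} = 4 + \left(a - 5\right) \left(a - 4\right) = 4 + \left(-5 + a\right) \left(-4 + a\right)$)
$K{\left(\left(-2\right) 0 + 2 \right)} \left(-18\right) \left(5 + 17\right) \left(22 + E{\left(-3 \right)}\right) = \left(24 - 6 \left(\left(-2\right) 0 + 2\right)\right) \left(-18\right) \left(5 + 17\right) \left(22 + \left(24 + \left(-3\right)^{2} - -27\right)\right) = \left(24 - 6 \left(0 + 2\right)\right) \left(-18\right) 22 \left(22 + \left(24 + 9 + 27\right)\right) = \left(24 - 12\right) \left(-18\right) 22 \left(22 + 60\right) = \left(24 - 12\right) \left(-18\right) 22 \cdot 82 = 12 \left(-18\right) 1804 = \left(-216\right) 1804 = -389664$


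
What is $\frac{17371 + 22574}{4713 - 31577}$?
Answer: $- \frac{39945}{26864} \approx -1.4869$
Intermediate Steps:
$\frac{17371 + 22574}{4713 - 31577} = \frac{39945}{-26864} = 39945 \left(- \frac{1}{26864}\right) = - \frac{39945}{26864}$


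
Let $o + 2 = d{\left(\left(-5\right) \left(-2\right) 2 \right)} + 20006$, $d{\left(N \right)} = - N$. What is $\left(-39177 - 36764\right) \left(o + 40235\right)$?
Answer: $-4573091079$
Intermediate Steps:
$o = 19984$ ($o = -2 + \left(- \left(-5\right) \left(-2\right) 2 + 20006\right) = -2 + \left(- 10 \cdot 2 + 20006\right) = -2 + \left(\left(-1\right) 20 + 20006\right) = -2 + \left(-20 + 20006\right) = -2 + 19986 = 19984$)
$\left(-39177 - 36764\right) \left(o + 40235\right) = \left(-39177 - 36764\right) \left(19984 + 40235\right) = \left(-75941\right) 60219 = -4573091079$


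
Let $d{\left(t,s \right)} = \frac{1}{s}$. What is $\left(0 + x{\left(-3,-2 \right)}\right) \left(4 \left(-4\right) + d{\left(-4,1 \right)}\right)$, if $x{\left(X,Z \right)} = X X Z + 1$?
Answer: $255$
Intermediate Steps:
$x{\left(X,Z \right)} = 1 + Z X^{2}$ ($x{\left(X,Z \right)} = X^{2} Z + 1 = Z X^{2} + 1 = 1 + Z X^{2}$)
$\left(0 + x{\left(-3,-2 \right)}\right) \left(4 \left(-4\right) + d{\left(-4,1 \right)}\right) = \left(0 + \left(1 - 2 \left(-3\right)^{2}\right)\right) \left(4 \left(-4\right) + 1^{-1}\right) = \left(0 + \left(1 - 18\right)\right) \left(-16 + 1\right) = \left(0 + \left(1 - 18\right)\right) \left(-15\right) = \left(0 - 17\right) \left(-15\right) = \left(-17\right) \left(-15\right) = 255$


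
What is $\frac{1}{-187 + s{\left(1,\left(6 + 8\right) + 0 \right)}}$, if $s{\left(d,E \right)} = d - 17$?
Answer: $- \frac{1}{203} \approx -0.0049261$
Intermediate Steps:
$s{\left(d,E \right)} = -17 + d$
$\frac{1}{-187 + s{\left(1,\left(6 + 8\right) + 0 \right)}} = \frac{1}{-187 + \left(-17 + 1\right)} = \frac{1}{-187 - 16} = \frac{1}{-203} = - \frac{1}{203}$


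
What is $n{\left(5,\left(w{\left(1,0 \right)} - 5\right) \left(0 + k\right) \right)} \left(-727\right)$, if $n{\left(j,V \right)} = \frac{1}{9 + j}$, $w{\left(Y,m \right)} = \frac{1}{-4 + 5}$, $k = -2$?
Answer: $- \frac{727}{14} \approx -51.929$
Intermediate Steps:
$w{\left(Y,m \right)} = 1$ ($w{\left(Y,m \right)} = 1^{-1} = 1$)
$n{\left(5,\left(w{\left(1,0 \right)} - 5\right) \left(0 + k\right) \right)} \left(-727\right) = \frac{1}{9 + 5} \left(-727\right) = \frac{1}{14} \left(-727\right) = - \frac{727}{14}$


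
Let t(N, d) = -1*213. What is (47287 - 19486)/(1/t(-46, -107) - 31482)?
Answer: -5921613/6705667 ≈ -0.88308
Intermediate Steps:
t(N, d) = -213
(47287 - 19486)/(1/t(-46, -107) - 31482) = (47287 - 19486)/(1/(-213) - 31482) = 27801/(-1/213 - 31482) = 27801/(-6705667/213) = 27801*(-213/6705667) = -5921613/6705667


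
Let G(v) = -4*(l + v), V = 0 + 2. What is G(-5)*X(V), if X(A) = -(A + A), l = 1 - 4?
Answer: -128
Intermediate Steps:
V = 2
l = -3
X(A) = -2*A
G(v) = 12 - 4*v (G(v) = -4*(-3 + v) = 12 - 4*v)
G(-5)*X(V) = (12 - 4*(-5))*(-2*2) = (12 + 20)*(-4) = 32*(-4) = -128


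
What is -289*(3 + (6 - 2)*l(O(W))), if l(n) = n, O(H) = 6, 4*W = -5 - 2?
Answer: -7803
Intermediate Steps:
W = -7/4 (W = (-5 - 2)/4 = (¼)*(-7) = -7/4 ≈ -1.7500)
-289*(3 + (6 - 2)*l(O(W))) = -289*(3 + (6 - 2)*6) = -289*(3 + 4*6) = -289*(3 + 24) = -289*27 = -7803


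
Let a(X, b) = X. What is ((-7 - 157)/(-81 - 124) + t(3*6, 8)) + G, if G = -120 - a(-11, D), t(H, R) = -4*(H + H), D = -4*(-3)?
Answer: -1261/5 ≈ -252.20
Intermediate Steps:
D = 12
t(H, R) = -8*H
G = -109 (G = -120 - 1*(-11) = -120 + 11 = -109)
((-7 - 157)/(-81 - 124) + t(3*6, 8)) + G = ((-7 - 157)/(-81 - 124) - 24*6) - 109 = (-164/(-205) - 8*18) - 109 = (-164*(-1/205) - 144) - 109 = (4/5 - 144) - 109 = -716/5 - 109 = -1261/5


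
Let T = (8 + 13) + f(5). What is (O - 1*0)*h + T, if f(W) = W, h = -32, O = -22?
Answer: 730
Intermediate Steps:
T = 26 (T = (8 + 13) + 5 = 21 + 5 = 26)
(O - 1*0)*h + T = (-22 - 1*0)*(-32) + 26 = (-22 + 0)*(-32) + 26 = -22*(-32) + 26 = 704 + 26 = 730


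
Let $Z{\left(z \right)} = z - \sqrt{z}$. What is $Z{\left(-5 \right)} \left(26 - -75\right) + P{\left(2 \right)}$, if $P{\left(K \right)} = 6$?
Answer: $-499 - 101 i \sqrt{5} \approx -499.0 - 225.84 i$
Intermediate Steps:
$Z{\left(-5 \right)} \left(26 - -75\right) + P{\left(2 \right)} = \left(-5 - \sqrt{-5}\right) \left(26 - -75\right) + 6 = \left(-5 - i \sqrt{5}\right) \left(26 + 75\right) + 6 = \left(-5 - i \sqrt{5}\right) 101 + 6 = \left(-505 - 101 i \sqrt{5}\right) + 6 = -499 - 101 i \sqrt{5}$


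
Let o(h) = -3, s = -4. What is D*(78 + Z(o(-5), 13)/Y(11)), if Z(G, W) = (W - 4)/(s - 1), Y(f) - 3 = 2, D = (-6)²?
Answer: 69876/25 ≈ 2795.0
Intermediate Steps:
D = 36
Y(f) = 5 (Y(f) = 3 + 2 = 5)
Z(G, W) = ⅘ - W/5 (Z(G, W) = (W - 4)/(-4 - 1) = (-4 + W)/(-5) = (-4 + W)*(-⅕) = ⅘ - W/5)
D*(78 + Z(o(-5), 13)/Y(11)) = 36*(78 + (⅘ - ⅕*13)/5) = 36*(78 + (⅘ - 13/5)*(⅕)) = 36*(78 - 9/5*⅕) = 36*(78 - 9/25) = 36*(1941/25) = 69876/25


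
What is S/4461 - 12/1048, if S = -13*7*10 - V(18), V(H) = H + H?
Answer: -261235/1168782 ≈ -0.22351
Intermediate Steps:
V(H) = 2*H
S = -946 (S = -13*7*10 - 2*18 = -91*10 - 1*36 = -910 - 36 = -946)
S/4461 - 12/1048 = -946/4461 - 12/1048 = -946*1/4461 - 12*1/1048 = -946/4461 - 3/262 = -261235/1168782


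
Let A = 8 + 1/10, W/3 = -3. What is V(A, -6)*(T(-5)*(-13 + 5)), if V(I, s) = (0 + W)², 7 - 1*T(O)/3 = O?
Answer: -23328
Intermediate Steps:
W = -9 (W = 3*(-3) = -9)
T(O) = 21 - 3*O
A = 81/10 (A = 8 + ⅒ = 81/10 ≈ 8.1000)
V(I, s) = 81 (V(I, s) = (0 - 9)² = (-9)² = 81)
V(A, -6)*(T(-5)*(-13 + 5)) = 81*((21 - 3*(-5))*(-13 + 5)) = 81*((21 + 15)*(-8)) = 81*(36*(-8)) = 81*(-288) = -23328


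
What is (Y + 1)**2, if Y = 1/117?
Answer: 13924/13689 ≈ 1.0172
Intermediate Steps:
Y = 1/117 ≈ 0.0085470
(Y + 1)**2 = (1/117 + 1)**2 = (118/117)**2 = 13924/13689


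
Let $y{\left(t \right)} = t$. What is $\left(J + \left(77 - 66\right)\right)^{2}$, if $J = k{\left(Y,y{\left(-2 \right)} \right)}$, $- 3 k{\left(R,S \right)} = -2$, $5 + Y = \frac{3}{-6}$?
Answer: $\frac{1225}{9} \approx 136.11$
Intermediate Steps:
$Y = - \frac{11}{2}$ ($Y = -5 + \frac{3}{-6} = -5 + 3 \left(- \frac{1}{6}\right) = -5 - \frac{1}{2} = - \frac{11}{2} \approx -5.5$)
$k{\left(R,S \right)} = \frac{2}{3}$ ($k{\left(R,S \right)} = \left(- \frac{1}{3}\right) \left(-2\right) = \frac{2}{3}$)
$J = \frac{2}{3} \approx 0.66667$
$\left(J + \left(77 - 66\right)\right)^{2} = \left(\frac{2}{3} + \left(77 - 66\right)\right)^{2} = \left(\frac{2}{3} + 11\right)^{2} = \left(\frac{35}{3}\right)^{2} = \frac{1225}{9}$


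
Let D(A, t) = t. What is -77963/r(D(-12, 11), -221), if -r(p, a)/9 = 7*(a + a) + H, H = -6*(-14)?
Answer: -77963/27090 ≈ -2.8779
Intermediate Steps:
H = 84
r(p, a) = -756 - 126*a (r(p, a) = -9*(7*(a + a) + 84) = -9*(7*(2*a) + 84) = -9*(14*a + 84) = -9*(84 + 14*a) = -756 - 126*a)
-77963/r(D(-12, 11), -221) = -77963/(-756 - 126*(-221)) = -77963/(-756 + 27846) = -77963/27090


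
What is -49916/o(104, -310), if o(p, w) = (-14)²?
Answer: -12479/49 ≈ -254.67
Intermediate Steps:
o(p, w) = 196
-49916/o(104, -310) = -49916/196 = -49916*1/196 = -12479/49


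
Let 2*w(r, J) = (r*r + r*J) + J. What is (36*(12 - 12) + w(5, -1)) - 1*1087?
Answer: -2155/2 ≈ -1077.5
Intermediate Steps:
w(r, J) = J/2 + r**2/2 + J*r/2 (w(r, J) = ((r*r + r*J) + J)/2 = ((r**2 + J*r) + J)/2 = (J + r**2 + J*r)/2 = J/2 + r**2/2 + J*r/2)
(36*(12 - 12) + w(5, -1)) - 1*1087 = (36*(12 - 12) + ((1/2)*(-1) + (1/2)*5**2 + (1/2)*(-1)*5)) - 1*1087 = (36*0 + (-1/2 + (1/2)*25 - 5/2)) - 1087 = (0 + (-1/2 + 25/2 - 5/2)) - 1087 = (0 + 19/2) - 1087 = 19/2 - 1087 = -2155/2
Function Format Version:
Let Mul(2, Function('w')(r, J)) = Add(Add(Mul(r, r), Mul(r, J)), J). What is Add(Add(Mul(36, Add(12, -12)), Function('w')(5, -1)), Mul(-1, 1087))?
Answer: Rational(-2155, 2) ≈ -1077.5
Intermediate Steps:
Function('w')(r, J) = Add(Mul(Rational(1, 2), J), Mul(Rational(1, 2), Pow(r, 2)), Mul(Rational(1, 2), J, r)) (Function('w')(r, J) = Mul(Rational(1, 2), Add(Add(Mul(r, r), Mul(r, J)), J)) = Mul(Rational(1, 2), Add(Add(Pow(r, 2), Mul(J, r)), J)) = Mul(Rational(1, 2), Add(J, Pow(r, 2), Mul(J, r))) = Add(Mul(Rational(1, 2), J), Mul(Rational(1, 2), Pow(r, 2)), Mul(Rational(1, 2), J, r)))
Add(Add(Mul(36, Add(12, -12)), Function('w')(5, -1)), Mul(-1, 1087)) = Add(Add(Mul(36, Add(12, -12)), Add(Mul(Rational(1, 2), -1), Mul(Rational(1, 2), Pow(5, 2)), Mul(Rational(1, 2), -1, 5))), Mul(-1, 1087)) = Add(Add(Mul(36, 0), Add(Rational(-1, 2), Mul(Rational(1, 2), 25), Rational(-5, 2))), -1087) = Add(Add(0, Add(Rational(-1, 2), Rational(25, 2), Rational(-5, 2))), -1087) = Add(Add(0, Rational(19, 2)), -1087) = Add(Rational(19, 2), -1087) = Rational(-2155, 2)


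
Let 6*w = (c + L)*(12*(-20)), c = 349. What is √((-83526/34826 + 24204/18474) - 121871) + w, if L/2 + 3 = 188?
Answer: -28760 + 2*I*√87581189455383456426/53614627 ≈ -28760.0 + 349.1*I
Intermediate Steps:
L = 370 (L = -6 + 2*188 = -6 + 376 = 370)
w = -28760 (w = ((349 + 370)*(12*(-20)))/6 = (719*(-240))/6 = (⅙)*(-172560) = -28760)
√((-83526/34826 + 24204/18474) - 121871) + w = √((-83526/34826 + 24204/18474) - 121871) - 28760 = √((-83526*1/34826 + 24204*(1/18474)) - 121871) - 28760 = √((-41763/17413 + 4034/3079) - 121871) - 28760 = √(-58344235/53614627 - 121871) - 28760 = √(-6534126551352/53614627) - 28760 = 2*I*√87581189455383456426/53614627 - 28760 = -28760 + 2*I*√87581189455383456426/53614627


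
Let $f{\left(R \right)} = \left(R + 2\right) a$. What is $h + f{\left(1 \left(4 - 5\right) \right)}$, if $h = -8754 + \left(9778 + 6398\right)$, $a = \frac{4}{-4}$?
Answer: $7421$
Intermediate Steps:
$a = -1$ ($a = 4 \left(- \frac{1}{4}\right) = -1$)
$h = 7422$ ($h = -8754 + 16176 = 7422$)
$f{\left(R \right)} = -2 - R$ ($f{\left(R \right)} = \left(R + 2\right) \left(-1\right) = \left(2 + R\right) \left(-1\right) = -2 - R$)
$h + f{\left(1 \left(4 - 5\right) \right)} = 7422 - \left(2 + 1 \left(4 - 5\right)\right) = 7422 - \left(2 + 1 \left(-1\right)\right) = 7422 - 1 = 7421$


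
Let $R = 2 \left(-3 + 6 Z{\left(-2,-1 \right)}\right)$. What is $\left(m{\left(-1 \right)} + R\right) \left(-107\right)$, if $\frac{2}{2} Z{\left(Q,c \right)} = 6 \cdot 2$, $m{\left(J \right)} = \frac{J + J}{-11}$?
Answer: $- \frac{162640}{11} \approx -14785.0$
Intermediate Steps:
$m{\left(J \right)} = - \frac{2 J}{11}$ ($m{\left(J \right)} = 2 J \left(- \frac{1}{11}\right) = - \frac{2 J}{11}$)
$Z{\left(Q,c \right)} = 12$ ($Z{\left(Q,c \right)} = 6 \cdot 2 = 12$)
$R = 138$ ($R = 2 \left(-3 + 6 \cdot 12\right) = 2 \left(-3 + 72\right) = 2 \cdot 69 = 138$)
$\left(m{\left(-1 \right)} + R\right) \left(-107\right) = \left(\left(- \frac{2}{11}\right) \left(-1\right) + 138\right) \left(-107\right) = \left(\frac{2}{11} + 138\right) \left(-107\right) = \frac{1520}{11} \left(-107\right) = - \frac{162640}{11}$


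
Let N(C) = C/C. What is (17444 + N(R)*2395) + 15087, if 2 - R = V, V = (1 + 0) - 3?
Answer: 34926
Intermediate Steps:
V = -2 (V = 1 - 3 = -2)
R = 4 (R = 2 - 1*(-2) = 2 + 2 = 4)
N(C) = 1
(17444 + N(R)*2395) + 15087 = (17444 + 1*2395) + 15087 = (17444 + 2395) + 15087 = 19839 + 15087 = 34926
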